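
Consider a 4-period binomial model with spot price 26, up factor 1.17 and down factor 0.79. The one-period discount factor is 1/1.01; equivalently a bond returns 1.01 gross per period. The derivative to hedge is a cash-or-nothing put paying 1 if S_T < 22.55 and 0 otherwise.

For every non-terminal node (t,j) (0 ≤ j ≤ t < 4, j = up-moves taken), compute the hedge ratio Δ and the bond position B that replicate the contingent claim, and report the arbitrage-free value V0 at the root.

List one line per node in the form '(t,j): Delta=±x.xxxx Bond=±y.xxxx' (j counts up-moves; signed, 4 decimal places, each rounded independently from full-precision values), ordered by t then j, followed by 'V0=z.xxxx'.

No-arbitrage ⇒ martingale measure with p* = (R−d)/(u−d) = 0.5789.
At expiry t=4: V(4,0)=1.0000, V(4,1)=1.0000, V(4,2)=1.0000, V(4,3)=0.0000, V(4,4)=0.0000
  t=3,j=0: stock 12.8190 → up 14.9982 (V=1.0000), down 10.1270 (V=1.0000). Price 0.9901; hedge Δ=0.0000, bond B=0.9901.
  t=3,j=1: stock 18.9851 → up 22.2126 (V=1.0000), down 14.9982 (V=1.0000). Price 0.9901; hedge Δ=0.0000, bond B=0.9901.
  t=3,j=2: stock 28.1172 → up 32.8971 (V=0.0000), down 22.2126 (V=1.0000). Price 0.4169; hedge Δ=-0.0936, bond B=3.0485.
  t=3,j=3: stock 41.6419 → up 48.7211 (V=0.0000), down 32.8971 (V=0.0000). Price 0.0000; hedge Δ=0.0000, bond B=0.0000.
  t=2,j=0: stock 16.2266 → up 18.9851 (V=0.9901), down 12.8190 (V=0.9901). Price 0.9803; hedge Δ=0.0000, bond B=0.9803.
  t=2,j=1: stock 24.0318 → up 28.1172 (V=0.4169), down 18.9851 (V=0.9901). Price 0.6517; hedge Δ=-0.0628, bond B=2.1602.
  t=2,j=2: stock 35.5914 → up 41.6419 (V=0.0000), down 28.1172 (V=0.4169). Price 0.1738; hedge Δ=-0.0308, bond B=1.2709.
  t=1,j=0: stock 20.5400 → up 24.0318 (V=0.6517), down 16.2266 (V=0.9803). Price 0.7822; hedge Δ=-0.0421, bond B=1.6469.
  t=1,j=1: stock 30.4200 → up 35.5914 (V=0.1738), down 24.0318 (V=0.6517). Price 0.3713; hedge Δ=-0.0413, bond B=1.6290.
  t=0,j=0: stock 26.0000 → up 30.4200 (V=0.3713), down 20.5400 (V=0.7822). Price 0.5389; hedge Δ=-0.0416, bond B=1.6204.
The time-0 hedge costs 0.5389, which is the no-arbitrage price.

(0,0): Delta=-0.0416 Bond=1.6204
(1,0): Delta=-0.0421 Bond=1.6469
(1,1): Delta=-0.0413 Bond=1.6290
(2,0): Delta=0.0000 Bond=0.9803
(2,1): Delta=-0.0628 Bond=2.1602
(2,2): Delta=-0.0308 Bond=1.2709
(3,0): Delta=0.0000 Bond=0.9901
(3,1): Delta=0.0000 Bond=0.9901
(3,2): Delta=-0.0936 Bond=3.0485
(3,3): Delta=0.0000 Bond=0.0000
V0=0.5389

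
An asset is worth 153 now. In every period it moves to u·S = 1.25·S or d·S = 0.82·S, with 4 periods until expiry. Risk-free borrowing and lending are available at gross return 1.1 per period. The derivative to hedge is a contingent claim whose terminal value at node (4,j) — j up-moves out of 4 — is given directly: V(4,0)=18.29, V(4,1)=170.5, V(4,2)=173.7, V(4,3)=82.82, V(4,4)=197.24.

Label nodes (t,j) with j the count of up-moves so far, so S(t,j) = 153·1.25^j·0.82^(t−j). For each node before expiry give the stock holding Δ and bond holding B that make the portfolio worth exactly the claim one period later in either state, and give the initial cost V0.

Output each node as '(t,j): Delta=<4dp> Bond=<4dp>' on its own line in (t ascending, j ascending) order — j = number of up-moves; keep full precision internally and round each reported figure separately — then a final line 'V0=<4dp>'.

(0,0): Delta=-0.0173 Bond=98.4467
(1,0): Delta=-0.2843 Bond=141.7922
(1,1): Delta=0.0766 Bond=90.3445
(2,0): Delta=1.1340 Bond=10.0629
(2,1): Delta=-0.7827 Bond=234.1367
(2,2): Delta=0.3785 Bond=27.1873
(3,0): Delta=4.1961 Bond=-247.2463
(3,1): Delta=0.0579 Bond=149.4524
(3,2): Delta=-1.0781 Bond=315.4600
(3,3): Delta=0.8905 Bond=-123.0693
V0=95.8028

Since d<R<u, set p* = (R−d)/(u−d) = 0.6512; price each node as the discounted p*-expectation of its children.
Terminal values V(4,·): V(4,0)=18.2900, V(4,1)=170.5000, V(4,2)=173.7000, V(4,3)=82.8200, V(4,4)=197.2400
  t=3,j=0: stock 84.3593 → up 105.4491 (V=170.5000), down 69.1746 (V=18.2900). Price 106.7304; hedge Δ=4.1961, bond B=-247.2463.
  t=3,j=1: stock 128.5965 → up 160.7456 (V=173.7000), down 105.4491 (V=170.5000). Price 156.8943; hedge Δ=0.0579, bond B=149.4524.
  t=3,j=2: stock 196.0312 → up 245.0391 (V=82.8200), down 160.7456 (V=173.7000). Price 104.1112; hedge Δ=-1.0781, bond B=315.4600.
  t=3,j=3: stock 298.8281 → up 373.5352 (V=197.2400), down 245.0391 (V=82.8200). Price 143.0237; hedge Δ=0.8905, bond B=-123.0693.
  t=2,j=0: stock 102.8772 → up 128.5965 (V=156.8943), down 84.3593 (V=106.7304). Price 126.7230; hedge Δ=1.1340, bond B=10.0629.
  t=2,j=1: stock 156.8250 → up 196.0312 (V=104.1112), down 128.5965 (V=156.8943). Price 111.3854; hedge Δ=-0.7827, bond B=234.1367.
  t=2,j=2: stock 239.0625 → up 298.8281 (V=143.0237), down 196.0312 (V=104.1112). Price 117.6814; hedge Δ=0.3785, bond B=27.1873.
  t=1,j=0: stock 125.4600 → up 156.8250 (V=111.3854), down 102.8772 (V=126.7230). Price 106.1234; hedge Δ=-0.2843, bond B=141.7922.
  t=1,j=1: stock 191.2500 → up 239.0625 (V=117.6814), down 156.8250 (V=111.3854). Price 104.9865; hedge Δ=0.0766, bond B=90.3445.
  t=0,j=0: stock 153.0000 → up 191.2500 (V=104.9865), down 125.4600 (V=106.1234). Price 95.8028; hedge Δ=-0.0173, bond B=98.4467.
The time-0 hedge costs 95.8028, which is the no-arbitrage price.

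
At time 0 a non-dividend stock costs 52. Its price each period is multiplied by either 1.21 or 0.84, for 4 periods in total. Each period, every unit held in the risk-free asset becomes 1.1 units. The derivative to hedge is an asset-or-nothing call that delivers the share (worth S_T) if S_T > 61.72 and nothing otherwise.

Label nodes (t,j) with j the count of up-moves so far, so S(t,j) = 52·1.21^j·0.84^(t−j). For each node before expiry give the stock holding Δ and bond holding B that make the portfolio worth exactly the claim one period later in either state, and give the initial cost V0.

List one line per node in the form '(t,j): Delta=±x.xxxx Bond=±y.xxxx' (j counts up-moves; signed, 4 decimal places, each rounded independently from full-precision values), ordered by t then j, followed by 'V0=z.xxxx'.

Under the risk-neutral measure, an up-move has probability p* = (R−d)/(u−d) = 0.7027 and values discount at R = 1.1.
Terminal payoffs: V(4,0)=0.0000, V(4,1)=0.0000, V(4,2)=0.0000, V(4,3)=77.3818, V(4,4)=111.4666
  t=3,j=0: stock 30.8206 → up 37.2929 (V=0.0000), down 25.8893 (V=0.0000). Price 0.0000; hedge Δ=0.0000, bond B=0.0000.
  t=3,j=1: stock 44.3964 → up 53.7196 (V=0.0000), down 37.2929 (V=0.0000). Price 0.0000; hedge Δ=0.0000, bond B=0.0000.
  t=3,j=2: stock 63.9519 → up 77.3818 (V=77.3818), down 53.7196 (V=0.0000). Price 49.4331; hedge Δ=3.2703, bond B=-159.7069.
  t=3,j=3: stock 92.1212 → up 111.4666 (V=111.4666), down 77.3818 (V=77.3818). Price 92.1212; hedge Δ=1.0000, bond B=0.0000.
  t=2,j=0: stock 36.6912 → up 44.3964 (V=0.0000), down 30.8206 (V=0.0000). Price 0.0000; hedge Δ=0.0000, bond B=0.0000.
  t=2,j=1: stock 52.8528 → up 63.9519 (V=49.4331), down 44.3964 (V=0.0000). Price 31.5789; hedge Δ=2.5278, bond B=-102.0240.
  t=2,j=2: stock 76.1332 → up 92.1212 (V=92.1212), down 63.9519 (V=49.4331). Price 72.2092; hedge Δ=1.5154, bond B=-43.1640.
  t=1,j=0: stock 43.6800 → up 52.8528 (V=31.5789), down 36.6912 (V=0.0000). Price 20.1732; hedge Δ=1.9539, bond B=-65.1751.
  t=1,j=1: stock 62.9200 → up 76.1332 (V=72.2092), down 52.8528 (V=31.5789). Price 54.6636; hedge Δ=1.7453, bond B=-55.1481.
  t=0,j=0: stock 52.0000 → up 62.9200 (V=54.6636), down 43.6800 (V=20.1732). Price 40.3724; hedge Δ=1.7926, bond B=-52.8446.
The time-0 hedge costs 40.3724, which is the no-arbitrage price.

(0,0): Delta=1.7926 Bond=-52.8446
(1,0): Delta=1.9539 Bond=-65.1751
(1,1): Delta=1.7453 Bond=-55.1481
(2,0): Delta=0.0000 Bond=0.0000
(2,1): Delta=2.5278 Bond=-102.0240
(2,2): Delta=1.5154 Bond=-43.1640
(3,0): Delta=0.0000 Bond=0.0000
(3,1): Delta=0.0000 Bond=0.0000
(3,2): Delta=3.2703 Bond=-159.7069
(3,3): Delta=1.0000 Bond=0.0000
V0=40.3724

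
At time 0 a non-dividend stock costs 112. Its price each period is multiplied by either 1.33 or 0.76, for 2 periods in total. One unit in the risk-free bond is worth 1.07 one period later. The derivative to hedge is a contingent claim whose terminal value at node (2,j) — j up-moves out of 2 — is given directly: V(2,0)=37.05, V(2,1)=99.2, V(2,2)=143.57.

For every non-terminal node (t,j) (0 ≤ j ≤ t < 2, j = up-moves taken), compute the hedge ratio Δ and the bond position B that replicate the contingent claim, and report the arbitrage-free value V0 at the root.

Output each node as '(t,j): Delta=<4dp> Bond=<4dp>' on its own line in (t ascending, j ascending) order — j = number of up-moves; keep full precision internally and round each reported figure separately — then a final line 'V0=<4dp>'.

Since d<R<u, set p* = (R−d)/(u−d) = 0.5439; price each node as the discounted p*-expectation of its children.
Payoff layer (t=2): V(2,0)=37.0500, V(2,1)=99.2000, V(2,2)=143.5700
Node (1,0) S=85.1200: V=(p*·99.2000+(1−p*)·37.0500)/1.07=66.2158; Δ=(99.2000−37.0500)/(113.2096−64.6912)=1.2810; B=V−Δ·S=-42.8193
Node (1,1) S=148.9600: V=(p*·143.5700+(1−p*)·99.2000)/1.07=115.2627; Δ=(143.5700−99.2000)/(198.1168−113.2096)=0.5226; B=V−Δ·S=37.4206
Node (0,0) S=112.0000: V=(p*·115.2627+(1−p*)·66.2158)/1.07=86.8135; Δ=(115.2627−66.2158)/(148.9600−85.1200)=0.7683; B=V−Δ·S=0.7663
Each (Δ,B) replicates both successor values, so the strategy is self-financing and V0 is arbitrage-free.

(0,0): Delta=0.7683 Bond=0.7663
(1,0): Delta=1.2810 Bond=-42.8193
(1,1): Delta=0.5226 Bond=37.4206
V0=86.8135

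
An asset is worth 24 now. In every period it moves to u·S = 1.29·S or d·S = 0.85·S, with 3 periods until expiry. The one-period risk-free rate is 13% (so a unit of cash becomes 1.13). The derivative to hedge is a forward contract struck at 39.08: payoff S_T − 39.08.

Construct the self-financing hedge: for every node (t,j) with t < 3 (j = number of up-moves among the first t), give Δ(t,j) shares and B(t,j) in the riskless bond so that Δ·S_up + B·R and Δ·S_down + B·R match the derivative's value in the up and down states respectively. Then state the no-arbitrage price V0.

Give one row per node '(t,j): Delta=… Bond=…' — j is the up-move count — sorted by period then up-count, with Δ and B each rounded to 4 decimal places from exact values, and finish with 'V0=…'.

No-arbitrage ⇒ martingale measure with p* = (R−d)/(u−d) = 0.6364.
Payoff layer (t=3): V(3,0)=-24.3410, V(3,1)=-16.7114, V(3,2)=-5.1324, V(3,3)=12.4405
Node (2,0) S=17.3400: V=(p*·-16.7114+(1−p*)·-24.3410)/1.13=-17.2441; Δ=(-16.7114−-24.3410)/(22.3686−14.7390)=1.0000; B=V−Δ·S=-34.5841
Node (2,1) S=26.3160: V=(p*·-5.1324+(1−p*)·-16.7114)/1.13=-8.2681; Δ=(-5.1324−-16.7114)/(33.9476−22.3686)=1.0000; B=V−Δ·S=-34.5841
Node (2,2) S=39.9384: V=(p*·12.4405+(1−p*)·-5.1324)/1.13=5.3543; Δ=(12.4405−-5.1324)/(51.5205−33.9476)=1.0000; B=V−Δ·S=-34.5841
Node (1,0) S=20.4000: V=(p*·-8.2681+(1−p*)·-17.2441)/1.13=-10.2054; Δ=(-8.2681−-17.2441)/(26.3160−17.3400)=1.0000; B=V−Δ·S=-30.6054
Node (1,1) S=30.9600: V=(p*·5.3543+(1−p*)·-8.2681)/1.13=0.3546; Δ=(5.3543−-8.2681)/(39.9384−26.3160)=1.0000; B=V−Δ·S=-30.6054
Node (0,0) S=24.0000: V=(p*·0.3546+(1−p*)·-10.2054)/1.13=-3.0844; Δ=(0.3546−-10.2054)/(30.9600−20.4000)=1.0000; B=V−Δ·S=-27.0844
Check: Δ(0,0)·S0 + B(0,0) = -3.0844 = V0.

(0,0): Delta=1.0000 Bond=-27.0844
(1,0): Delta=1.0000 Bond=-30.6054
(1,1): Delta=1.0000 Bond=-30.6054
(2,0): Delta=1.0000 Bond=-34.5841
(2,1): Delta=1.0000 Bond=-34.5841
(2,2): Delta=1.0000 Bond=-34.5841
V0=-3.0844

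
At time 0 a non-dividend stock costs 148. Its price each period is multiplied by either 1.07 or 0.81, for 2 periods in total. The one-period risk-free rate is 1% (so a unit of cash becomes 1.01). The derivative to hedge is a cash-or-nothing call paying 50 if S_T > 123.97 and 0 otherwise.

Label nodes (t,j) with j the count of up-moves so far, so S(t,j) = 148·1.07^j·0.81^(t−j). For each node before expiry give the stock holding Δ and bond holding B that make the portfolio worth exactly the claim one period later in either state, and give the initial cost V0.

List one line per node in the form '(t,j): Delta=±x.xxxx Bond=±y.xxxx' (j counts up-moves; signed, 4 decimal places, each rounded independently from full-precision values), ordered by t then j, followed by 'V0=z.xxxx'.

(0,0): Delta=0.2969 Bond=2.4652
(1,0): Delta=1.6042 Bond=-154.2270
(1,1): Delta=0.0000 Bond=49.5050
V0=46.4045

Under the risk-neutral measure, an up-move has probability p* = (R−d)/(u−d) = 0.7692 and values discount at R = 1.01.
Payoff layer (t=2): V(2,0)=0.0000, V(2,1)=50.0000, V(2,2)=50.0000
  t=1,j=0: stock 119.8800 → up 128.2716 (V=50.0000), down 97.1028 (V=0.0000). Price 38.0807; hedge Δ=1.6042, bond B=-154.2270.
  t=1,j=1: stock 158.3600 → up 169.4452 (V=50.0000), down 128.2716 (V=50.0000). Price 49.5050; hedge Δ=0.0000, bond B=49.5050.
  t=0,j=0: stock 148.0000 → up 158.3600 (V=49.5050), down 119.8800 (V=38.0807). Price 46.4045; hedge Δ=0.2969, bond B=2.4652.
The time-0 hedge costs 46.4045, which is the no-arbitrage price.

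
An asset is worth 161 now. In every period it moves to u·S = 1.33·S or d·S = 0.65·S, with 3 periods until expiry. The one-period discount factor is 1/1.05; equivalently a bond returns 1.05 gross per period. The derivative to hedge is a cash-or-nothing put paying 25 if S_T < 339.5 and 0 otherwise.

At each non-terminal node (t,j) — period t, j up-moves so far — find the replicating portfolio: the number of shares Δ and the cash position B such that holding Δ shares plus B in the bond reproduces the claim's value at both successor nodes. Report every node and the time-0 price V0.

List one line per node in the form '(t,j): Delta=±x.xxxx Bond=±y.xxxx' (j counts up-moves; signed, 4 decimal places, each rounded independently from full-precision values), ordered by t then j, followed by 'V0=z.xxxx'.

Risk-neutral probability p* = (R−d)/(u−d) = (1.05−0.65)/(1.33−0.65) = 0.5882.
Payoff layer (t=3): V(3,0)=25.0000, V(3,1)=25.0000, V(3,2)=25.0000, V(3,3)=0.0000
Node (2,0) S=68.0225: V=(p*·25.0000+(1−p*)·25.0000)/1.05=23.8095; Δ=(25.0000−25.0000)/(90.4699−44.2146)=0.0000; B=V−Δ·S=23.8095
Node (2,1) S=139.1845: V=(p*·25.0000+(1−p*)·25.0000)/1.05=23.8095; Δ=(25.0000−25.0000)/(185.1154−90.4699)=0.0000; B=V−Δ·S=23.8095
Node (2,2) S=284.7929: V=(p*·0.0000+(1−p*)·25.0000)/1.05=9.8039; Δ=(0.0000−25.0000)/(378.7746−185.1154)=-0.1291; B=V−Δ·S=46.5686
Node (1,0) S=104.6500: V=(p*·23.8095+(1−p*)·23.8095)/1.05=22.6757; Δ=(23.8095−23.8095)/(139.1845−68.0225)=0.0000; B=V−Δ·S=22.6757
Node (1,1) S=214.1300: V=(p*·9.8039+(1−p*)·23.8095)/1.05=14.8295; Δ=(9.8039−23.8095)/(284.7929−139.1845)=-0.0962; B=V−Δ·S=35.4259
Node (0,0) S=161.0000: V=(p*·14.8295+(1−p*)·22.6757)/1.05=17.2003; Δ=(14.8295−22.6757)/(214.1300−104.6500)=-0.0717; B=V−Δ·S=28.7389
Self-financing check: at every node Δ·S+B equals the discounted successor values.

(0,0): Delta=-0.0717 Bond=28.7389
(1,0): Delta=0.0000 Bond=22.6757
(1,1): Delta=-0.0962 Bond=35.4259
(2,0): Delta=0.0000 Bond=23.8095
(2,1): Delta=0.0000 Bond=23.8095
(2,2): Delta=-0.1291 Bond=46.5686
V0=17.2003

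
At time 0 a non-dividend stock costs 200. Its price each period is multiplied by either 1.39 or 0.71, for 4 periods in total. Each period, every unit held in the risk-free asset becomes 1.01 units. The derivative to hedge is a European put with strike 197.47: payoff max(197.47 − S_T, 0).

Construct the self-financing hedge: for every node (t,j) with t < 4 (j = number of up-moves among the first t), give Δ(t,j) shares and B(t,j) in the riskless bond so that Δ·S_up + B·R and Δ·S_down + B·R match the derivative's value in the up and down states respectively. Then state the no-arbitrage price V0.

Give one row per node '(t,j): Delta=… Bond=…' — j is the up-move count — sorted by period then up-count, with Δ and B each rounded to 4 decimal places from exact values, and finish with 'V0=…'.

(0,0): Delta=-0.3479 Bond=113.2641
(1,0): Delta=-0.6366 Bond=155.3911
(1,1): Delta=-0.1612 Bond=62.4706
(2,0): Delta=-1.0000 Bond=193.5791
(2,1): Delta=-0.4015 Bond=110.5420
(2,2): Delta=-0.0056 Bond=2.9962
(3,0): Delta=-1.0000 Bond=195.5149
(3,1): Delta=-1.0000 Bond=195.5149
(3,2): Delta=-0.0143 Bond=5.4152
(3,3): Delta=0.0000 Bond=0.0000
V0=43.6748

The replicating-portfolio and risk-neutral prices coincide; use p* = (1.01−0.71)/(1.39−0.71) = 0.4412 for the latter.
Terminal payoffs: V(4,0)=146.6466, V(4,1)=97.9707, V(4,2)=2.6757, V(4,3)=0.0000, V(4,4)=0.0000
(3,0): S=71.5822. Δ = (V_up−V_dn)/(S_up−S_dn) = (97.9707−146.6466)/(99.4993−50.8234) = -1.0000. V = [p*·97.9707 + (1−p*)·146.6466]/1.01 = 123.9327. B = V − Δ·S = 195.5149.
(3,1): S=140.1398. Δ = (V_up−V_dn)/(S_up−S_dn) = (2.6757−97.9707)/(194.7943−99.4993) = -1.0000. V = [p*·2.6757 + (1−p*)·97.9707]/1.01 = 55.3751. B = V − Δ·S = 195.5149.
(3,2): S=274.3582. Δ = (V_up−V_dn)/(S_up−S_dn) = (0.0000−2.6757)/(381.3579−194.7943) = -0.0143. V = [p*·0.0000 + (1−p*)·2.6757]/1.01 = 1.4804. B = V − Δ·S = 5.4152.
(3,3): S=537.1238. Δ = (V_up−V_dn)/(S_up−S_dn) = (0.0000−0.0000)/(746.6021−381.3579) = 0.0000. V = [p*·0.0000 + (1−p*)·0.0000]/1.01 = 0.0000. B = V − Δ·S = 0.0000.
(2,0): S=100.8200. Δ = (V_up−V_dn)/(S_up−S_dn) = (55.3751−123.9327)/(140.1398−71.5822) = -1.0000. V = [p*·55.3751 + (1−p*)·123.9327]/1.01 = 92.7591. B = V − Δ·S = 193.5791.
(2,1): S=197.3800. Δ = (V_up−V_dn)/(S_up−S_dn) = (1.4804−55.3751)/(274.3582−140.1398) = -0.4015. V = [p*·1.4804 + (1−p*)·55.3751]/1.01 = 31.2852. B = V − Δ·S = 110.5420.
(2,2): S=386.4200. Δ = (V_up−V_dn)/(S_up−S_dn) = (0.0000−1.4804)/(537.1238−274.3582) = -0.0056. V = [p*·0.0000 + (1−p*)·1.4804]/1.01 = 0.8191. B = V − Δ·S = 2.9962.
(1,0): S=142.0000. Δ = (V_up−V_dn)/(S_up−S_dn) = (31.2852−92.7591)/(197.3800−100.8200) = -0.6366. V = [p*·31.2852 + (1−p*)·92.7591]/1.01 = 64.9883. B = V − Δ·S = 155.3911.
(1,1): S=278.0000. Δ = (V_up−V_dn)/(S_up−S_dn) = (0.8191−31.2852)/(386.4200−197.3800) = -0.1612. V = [p*·0.8191 + (1−p*)·31.2852]/1.01 = 17.6676. B = V − Δ·S = 62.4706.
(0,0): S=200.0000. Δ = (V_up−V_dn)/(S_up−S_dn) = (17.6676−64.9883)/(278.0000−142.0000) = -0.3479. V = [p*·17.6676 + (1−p*)·64.9883]/1.01 = 43.6748. B = V − Δ·S = 113.2641.
The time-0 hedge costs 43.6748, which is the no-arbitrage price.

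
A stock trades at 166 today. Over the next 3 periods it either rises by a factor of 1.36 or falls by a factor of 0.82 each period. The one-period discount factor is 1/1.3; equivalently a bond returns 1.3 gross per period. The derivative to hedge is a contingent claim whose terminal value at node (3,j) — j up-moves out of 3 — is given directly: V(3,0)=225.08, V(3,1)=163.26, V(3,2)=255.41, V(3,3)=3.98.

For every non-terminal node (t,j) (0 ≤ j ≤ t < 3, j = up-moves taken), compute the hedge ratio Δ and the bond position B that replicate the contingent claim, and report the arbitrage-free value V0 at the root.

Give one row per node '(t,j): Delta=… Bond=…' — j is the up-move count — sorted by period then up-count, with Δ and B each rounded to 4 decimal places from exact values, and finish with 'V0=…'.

(0,0): Delta=-1.1962 Bond=233.0547
(1,0): Delta=0.7853 Bond=33.2402
(1,1): Delta=-1.3456 Bond=336.6875
(2,0): Delta=-1.0257 Bond=245.3499
(2,1): Delta=0.9218 Bond=17.9450
(2,2): Delta=-1.5165 Bond=490.1624
V0=34.4776

The replicating-portfolio and risk-neutral prices coincide; use p* = (1.3−0.82)/(1.36−0.82) = 0.8889 for the latter.
Terminal payoffs: V(3,0)=225.0800, V(3,1)=163.2600, V(3,2)=255.4100, V(3,3)=3.9800
Node (2,0) S=111.6184: V=(p*·163.2600+(1−p*)·225.0800)/1.3=130.8684; Δ=(163.2600−225.0800)/(151.8010−91.5271)=-1.0257; B=V−Δ·S=245.3499
Node (2,1) S=185.1232: V=(p*·255.4100+(1−p*)·163.2600)/1.3=188.5932; Δ=(255.4100−163.2600)/(251.7676−151.8010)=0.9218; B=V−Δ·S=17.9450
Node (2,2) S=307.0336: V=(p*·3.9800+(1−p*)·255.4100)/1.3=24.5513; Δ=(3.9800−255.4100)/(417.5657−251.7676)=-1.5165; B=V−Δ·S=490.1624
Node (1,0) S=136.1200: V=(p*·188.5932+(1−p*)·130.8684)/1.3=140.1379; Δ=(188.5932−130.8684)/(185.1232−111.6184)=0.7853; B=V−Δ·S=33.2402
Node (1,1) S=225.7600: V=(p*·24.5513+(1−p*)·188.5932)/1.3=32.9063; Δ=(24.5513−188.5932)/(307.0336−185.1232)=-1.3456; B=V−Δ·S=336.6875
Node (0,0) S=166.0000: V=(p*·32.9063+(1−p*)·140.1379)/1.3=34.4776; Δ=(32.9063−140.1379)/(225.7600−136.1200)=-1.1962; B=V−Δ·S=233.0547
Self-financing check: at every node Δ·S+B equals the discounted successor values.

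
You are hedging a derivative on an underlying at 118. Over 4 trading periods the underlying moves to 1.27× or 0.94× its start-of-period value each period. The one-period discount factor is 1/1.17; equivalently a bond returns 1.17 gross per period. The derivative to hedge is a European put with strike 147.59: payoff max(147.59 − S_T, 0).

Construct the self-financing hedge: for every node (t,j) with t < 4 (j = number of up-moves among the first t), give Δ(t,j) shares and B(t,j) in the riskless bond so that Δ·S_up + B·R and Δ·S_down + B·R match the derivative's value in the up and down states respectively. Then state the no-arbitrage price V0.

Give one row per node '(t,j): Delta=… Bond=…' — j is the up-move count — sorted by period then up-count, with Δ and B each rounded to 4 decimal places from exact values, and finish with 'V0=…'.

(0,0): Delta=-0.0856 Bond=11.3079
(1,0): Delta=-0.2542 Bond=31.9272
(1,1): Delta=-0.0314 Bond=5.1011
(2,0): Delta=-0.6437 Bond=77.9713
(2,1): Delta=-0.1288 Bond=19.6955
(2,2): Delta=0.0000 Bond=0.0000
(3,0): Delta=-1.0000 Bond=126.1453
(3,1): Delta=-0.5291 Bond=76.0444
(3,2): Delta=0.0000 Bond=0.0000
(3,3): Delta=0.0000 Bond=0.0000
V0=1.2067

No-arbitrage ⇒ martingale measure with p* = (R−d)/(u−d) = 0.6970.
Terminal payoffs: V(4,0)=55.4616, V(4,1)=23.1187, V(4,2)=0.0000, V(4,3)=0.0000, V(4,4)=0.0000
(3,0): S=98.0089. Δ = (V_up−V_dn)/(S_up−S_dn) = (23.1187−55.4616)/(124.4713−92.1284) = -1.0000. V = [p*·23.1187 + (1−p*)·55.4616]/1.17 = 28.1364. B = V − Δ·S = 126.1453.
(3,1): S=132.4163. Δ = (V_up−V_dn)/(S_up−S_dn) = (0.0000−23.1187)/(168.1687−124.4713) = -0.5291. V = [p*·0.0000 + (1−p*)·23.1187]/1.17 = 5.9877. B = V − Δ·S = 76.0444.
(3,2): S=178.9029. Δ = (V_up−V_dn)/(S_up−S_dn) = (0.0000−0.0000)/(227.2066−168.1687) = 0.0000. V = [p*·0.0000 + (1−p*)·0.0000]/1.17 = 0.0000. B = V − Δ·S = 0.0000.
(3,3): S=241.7092. Δ = (V_up−V_dn)/(S_up−S_dn) = (0.0000−0.0000)/(306.9707−227.2066) = 0.0000. V = [p*·0.0000 + (1−p*)·0.0000]/1.17 = 0.0000. B = V − Δ·S = 0.0000.
(2,0): S=104.2648. Δ = (V_up−V_dn)/(S_up−S_dn) = (5.9877−28.1364)/(132.4163−98.0089) = -0.6437. V = [p*·5.9877 + (1−p*)·28.1364]/1.17 = 10.8542. B = V − Δ·S = 77.9713.
(2,1): S=140.8684. Δ = (V_up−V_dn)/(S_up−S_dn) = (0.0000−5.9877)/(178.9029−132.4163) = -0.1288. V = [p*·0.0000 + (1−p*)·5.9877]/1.17 = 1.5508. B = V − Δ·S = 19.6955.
(2,2): S=190.3222. Δ = (V_up−V_dn)/(S_up−S_dn) = (0.0000−0.0000)/(241.7092−178.9029) = 0.0000. V = [p*·0.0000 + (1−p*)·0.0000]/1.17 = 0.0000. B = V − Δ·S = 0.0000.
(1,0): S=110.9200. Δ = (V_up−V_dn)/(S_up−S_dn) = (1.5508−10.8542)/(140.8684−104.2648) = -0.2542. V = [p*·1.5508 + (1−p*)·10.8542]/1.17 = 3.7351. B = V − Δ·S = 31.9272.
(1,1): S=149.8600. Δ = (V_up−V_dn)/(S_up−S_dn) = (0.0000−1.5508)/(190.3222−140.8684) = -0.0314. V = [p*·0.0000 + (1−p*)·1.5508]/1.17 = 0.4017. B = V − Δ·S = 5.1011.
(0,0): S=118.0000. Δ = (V_up−V_dn)/(S_up−S_dn) = (0.4017−3.7351)/(149.8600−110.9200) = -0.0856. V = [p*·0.4017 + (1−p*)·3.7351]/1.17 = 1.2067. B = V − Δ·S = 11.3079.
Check: Δ(0,0)·S0 + B(0,0) = 1.2067 = V0.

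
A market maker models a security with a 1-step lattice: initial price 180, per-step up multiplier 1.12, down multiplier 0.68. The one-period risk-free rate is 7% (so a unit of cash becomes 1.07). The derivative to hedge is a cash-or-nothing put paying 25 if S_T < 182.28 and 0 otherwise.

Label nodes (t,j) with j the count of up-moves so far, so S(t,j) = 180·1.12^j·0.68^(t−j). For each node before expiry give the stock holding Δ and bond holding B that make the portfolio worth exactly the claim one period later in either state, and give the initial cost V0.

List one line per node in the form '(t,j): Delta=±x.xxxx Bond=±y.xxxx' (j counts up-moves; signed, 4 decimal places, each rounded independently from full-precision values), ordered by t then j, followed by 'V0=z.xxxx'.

No-arbitrage ⇒ martingale measure with p* = (R−d)/(u−d) = 0.8864.
Payoff layer (t=1): V(1,0)=25.0000, V(1,1)=0.0000
  t=0,j=0: stock 180.0000 → up 201.6000 (V=0.0000), down 122.4000 (V=25.0000). Price 2.6551; hedge Δ=-0.3157, bond B=59.4732.
Self-financing check: at every node Δ·S+B equals the discounted successor values.

(0,0): Delta=-0.3157 Bond=59.4732
V0=2.6551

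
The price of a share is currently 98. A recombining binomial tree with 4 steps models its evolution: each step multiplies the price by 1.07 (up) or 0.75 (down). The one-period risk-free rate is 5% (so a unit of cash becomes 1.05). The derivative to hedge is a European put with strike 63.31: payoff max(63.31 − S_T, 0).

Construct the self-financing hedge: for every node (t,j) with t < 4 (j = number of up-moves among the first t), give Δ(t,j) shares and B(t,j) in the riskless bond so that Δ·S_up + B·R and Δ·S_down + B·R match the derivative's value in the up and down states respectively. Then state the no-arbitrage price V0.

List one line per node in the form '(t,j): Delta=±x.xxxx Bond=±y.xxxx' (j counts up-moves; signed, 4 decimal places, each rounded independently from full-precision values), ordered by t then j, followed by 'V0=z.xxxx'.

(0,0): Delta=-0.0067 Bond=0.6744
(1,0): Delta=-0.0940 Bond=7.1237
(1,1): Delta=-0.0026 Bond=0.2804
(2,0): Delta=-1.0000 Bond=57.4240
(2,1): Delta=-0.0516 Bond=4.1502
(2,2): Delta=-0.0003 Bond=0.0374
(3,0): Delta=-1.0000 Bond=60.2952
(3,1): Delta=-1.0000 Bond=60.2952
(3,2): Delta=-0.0073 Bond=0.6286
(3,3): Delta=0.0000 Bond=0.0000
V0=0.0181

The replicating-portfolio and risk-neutral prices coincide; use p* = (1.05−0.75)/(1.07−0.75) = 0.9375 for the latter.
Payoff layer (t=4): V(4,0)=32.3022, V(4,1)=19.0722, V(4,2)=0.1974, V(4,3)=0.0000, V(4,4)=0.0000
Node (3,0) S=41.3438: V=(p*·19.0722+(1−p*)·32.3022)/1.05=18.9515; Δ=(19.0722−32.3022)/(44.2378−31.0078)=-1.0000; B=V−Δ·S=60.2952
Node (3,1) S=58.9838: V=(p*·0.1974+(1−p*)·19.0722)/1.05=1.3115; Δ=(0.1974−19.0722)/(63.1126−44.2378)=-1.0000; B=V−Δ·S=60.2952
Node (3,2) S=84.1502: V=(p*·0.0000+(1−p*)·0.1974)/1.05=0.0117; Δ=(0.0000−0.1974)/(90.0407−63.1126)=-0.0073; B=V−Δ·S=0.6286
Node (3,3) S=120.0542: V=(p*·0.0000+(1−p*)·0.0000)/1.05=0.0000; Δ=(0.0000−0.0000)/(128.4580−90.0407)=0.0000; B=V−Δ·S=0.0000
Node (2,0) S=55.1250: V=(p*·1.3115+(1−p*)·18.9515)/1.05=2.2990; Δ=(1.3115−18.9515)/(58.9838−41.3438)=-1.0000; B=V−Δ·S=57.4240
Node (2,1) S=78.6450: V=(p*·0.0117+(1−p*)·1.3115)/1.05=0.0886; Δ=(0.0117−1.3115)/(84.1501−58.9838)=-0.0516; B=V−Δ·S=4.1502
Node (2,2) S=112.2002: V=(p*·0.0000+(1−p*)·0.0117)/1.05=0.0007; Δ=(0.0000−0.0117)/(120.0542−84.1502)=-0.0003; B=V−Δ·S=0.0374
Node (1,0) S=73.5000: V=(p*·0.0886+(1−p*)·2.2990)/1.05=0.2159; Δ=(0.0886−2.2990)/(78.6450−55.1250)=-0.0940; B=V−Δ·S=7.1237
Node (1,1) S=104.8600: V=(p*·0.0007+(1−p*)·0.0886)/1.05=0.0059; Δ=(0.0007−0.0886)/(112.2002−78.6450)=-0.0026; B=V−Δ·S=0.2804
Node (0,0) S=98.0000: V=(p*·0.0059+(1−p*)·0.2159)/1.05=0.0181; Δ=(0.0059−0.2159)/(104.8600−73.5000)=-0.0067; B=V−Δ·S=0.6744
Check: Δ(0,0)·S0 + B(0,0) = 0.0181 = V0.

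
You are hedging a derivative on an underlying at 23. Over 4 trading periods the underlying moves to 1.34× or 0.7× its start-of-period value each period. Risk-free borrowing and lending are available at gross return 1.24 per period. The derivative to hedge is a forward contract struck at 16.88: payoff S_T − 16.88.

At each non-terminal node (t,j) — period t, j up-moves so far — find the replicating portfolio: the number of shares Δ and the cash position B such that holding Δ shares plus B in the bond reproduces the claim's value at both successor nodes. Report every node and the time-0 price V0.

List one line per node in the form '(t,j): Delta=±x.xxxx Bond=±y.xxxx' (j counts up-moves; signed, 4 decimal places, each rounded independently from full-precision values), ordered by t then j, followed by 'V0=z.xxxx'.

(0,0): Delta=1.0000 Bond=-7.1398
(1,0): Delta=1.0000 Bond=-8.8533
(1,1): Delta=1.0000 Bond=-8.8533
(2,0): Delta=1.0000 Bond=-10.9781
(2,1): Delta=1.0000 Bond=-10.9781
(2,2): Delta=1.0000 Bond=-10.9781
(3,0): Delta=1.0000 Bond=-13.6129
(3,1): Delta=1.0000 Bond=-13.6129
(3,2): Delta=1.0000 Bond=-13.6129
(3,3): Delta=1.0000 Bond=-13.6129
V0=15.8602

Since d<R<u, set p* = (R−d)/(u−d) = 0.8437; price each node as the discounted p*-expectation of its children.
Terminal values V(4,·): V(4,0)=-11.3577, V(4,1)=-6.3087, V(4,2)=3.3564, V(4,3)=21.8583, V(4,4)=57.2761
Node (3,0) S=7.8890: V=(p*·-6.3087+(1−p*)·-11.3577)/1.24=-5.7239; Δ=(-6.3087−-11.3577)/(10.5713−5.5223)=1.0000; B=V−Δ·S=-13.6129
Node (3,1) S=15.1018: V=(p*·3.3564+(1−p*)·-6.3087)/1.24=1.4889; Δ=(3.3564−-6.3087)/(20.2364−10.5713)=1.0000; B=V−Δ·S=-13.6129
Node (3,2) S=28.9092: V=(p*·21.8583+(1−p*)·3.3564)/1.24=15.2963; Δ=(21.8583−3.3564)/(38.7383−20.2364)=1.0000; B=V−Δ·S=-13.6129
Node (3,3) S=55.3404: V=(p*·57.2761+(1−p*)·21.8583)/1.24=41.7275; Δ=(57.2761−21.8583)/(74.1561−38.7383)=1.0000; B=V−Δ·S=-13.6129
Node (2,0) S=11.2700: V=(p*·1.4889+(1−p*)·-5.7239)/1.24=0.2919; Δ=(1.4889−-5.7239)/(15.1018−7.8890)=1.0000; B=V−Δ·S=-10.9781
Node (2,1) S=21.5740: V=(p*·15.2963+(1−p*)·1.4889)/1.24=10.5959; Δ=(15.2963−1.4889)/(28.9092−15.1018)=1.0000; B=V−Δ·S=-10.9781
Node (2,2) S=41.2988: V=(p*·41.7275+(1−p*)·15.2963)/1.24=30.3207; Δ=(41.7275−15.2963)/(55.3404−28.9092)=1.0000; B=V−Δ·S=-10.9781
Node (1,0) S=16.1000: V=(p*·10.5959+(1−p*)·0.2919)/1.24=7.2467; Δ=(10.5959−0.2919)/(21.5740−11.2700)=1.0000; B=V−Δ·S=-8.8533
Node (1,1) S=30.8200: V=(p*·30.3207+(1−p*)·10.5959)/1.24=21.9667; Δ=(30.3207−10.5959)/(41.2988−21.5740)=1.0000; B=V−Δ·S=-8.8533
Node (0,0) S=23.0000: V=(p*·21.9667+(1−p*)·7.2467)/1.24=15.8602; Δ=(21.9667−7.2467)/(30.8200−16.1000)=1.0000; B=V−Δ·S=-7.1398
Self-financing check: at every node Δ·S+B equals the discounted successor values.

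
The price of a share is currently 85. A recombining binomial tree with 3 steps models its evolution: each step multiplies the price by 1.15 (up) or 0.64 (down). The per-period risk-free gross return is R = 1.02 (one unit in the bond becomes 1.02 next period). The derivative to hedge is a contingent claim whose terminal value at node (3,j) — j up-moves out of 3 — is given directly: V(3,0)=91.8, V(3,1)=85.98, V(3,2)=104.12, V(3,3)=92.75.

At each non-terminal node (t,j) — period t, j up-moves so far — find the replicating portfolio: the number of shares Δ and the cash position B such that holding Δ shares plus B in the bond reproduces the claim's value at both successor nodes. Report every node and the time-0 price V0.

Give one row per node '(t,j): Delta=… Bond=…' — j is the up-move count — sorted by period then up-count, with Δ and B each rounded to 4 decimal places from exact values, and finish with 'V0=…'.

No-arbitrage ⇒ martingale measure with p* = (R−d)/(u−d) = 0.7451.
Terminal values V(3,·): V(3,0)=91.8000, V(3,1)=85.9800, V(3,2)=104.1200, V(3,3)=92.7500
Node (2,0) S=34.8160: V=(p*·85.9800+(1−p*)·91.8000)/1.02=85.7486; Δ=(85.9800−91.8000)/(40.0384−22.2822)=-0.3278; B=V−Δ·S=97.1603
Node (2,1) S=62.5600: V=(p*·104.1200+(1−p*)·85.9800)/1.02=97.5452; Δ=(104.1200−85.9800)/(71.9440−40.0384)=0.5686; B=V−Δ·S=61.9765
Node (2,2) S=112.4125: V=(p*·92.7500+(1−p*)·104.1200)/1.02=93.7728; Δ=(92.7500−104.1200)/(129.2744−71.9440)=-0.1983; B=V−Δ·S=116.0669
Node (1,0) S=54.4000: V=(p*·97.5452+(1−p*)·85.7486)/1.02=92.6845; Δ=(97.5452−85.7486)/(62.5600−34.8160)=0.4252; B=V−Δ·S=69.5539
Node (1,1) S=97.7500: V=(p*·93.7728+(1−p*)·97.5452)/1.02=92.8768; Δ=(93.7728−97.5452)/(112.4125−62.5600)=-0.0757; B=V−Δ·S=100.2737
Node (0,0) S=85.0000: V=(p*·92.8768+(1−p*)·92.6845)/1.02=91.0077; Δ=(92.8768−92.6845)/(97.7500−54.4000)=0.0044; B=V−Δ·S=90.6305
The time-0 hedge costs 91.0077, which is the no-arbitrage price.

(0,0): Delta=0.0044 Bond=90.6305
(1,0): Delta=0.4252 Bond=69.5539
(1,1): Delta=-0.0757 Bond=100.2737
(2,0): Delta=-0.3278 Bond=97.1603
(2,1): Delta=0.5686 Bond=61.9765
(2,2): Delta=-0.1983 Bond=116.0669
V0=91.0077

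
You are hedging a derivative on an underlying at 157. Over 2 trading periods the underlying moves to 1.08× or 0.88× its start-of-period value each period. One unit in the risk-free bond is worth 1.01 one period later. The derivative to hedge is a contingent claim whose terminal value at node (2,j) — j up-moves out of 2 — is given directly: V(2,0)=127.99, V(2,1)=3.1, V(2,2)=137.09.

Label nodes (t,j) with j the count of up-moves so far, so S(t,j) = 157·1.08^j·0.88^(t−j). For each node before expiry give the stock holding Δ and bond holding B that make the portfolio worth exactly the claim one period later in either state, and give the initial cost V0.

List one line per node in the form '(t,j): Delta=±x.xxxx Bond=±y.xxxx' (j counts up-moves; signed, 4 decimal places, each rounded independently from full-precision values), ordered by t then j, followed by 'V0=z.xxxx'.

Risk-neutral probability p* = (R−d)/(u−d) = (1.01−0.88)/(1.08−0.88) = 0.6500.
Payoff layer (t=2): V(2,0)=127.9900, V(2,1)=3.1000, V(2,2)=137.0900
  t=1,j=0: stock 138.1600 → up 149.2128 (V=3.1000), down 121.5808 (V=127.9900). Price 46.3480; hedge Δ=-4.5198, bond B=670.7980.
  t=1,j=1: stock 169.5600 → up 183.1248 (V=137.0900), down 149.2128 (V=3.1000). Price 89.3005; hedge Δ=3.9511, bond B=-580.6495.
  t=0,j=0: stock 157.0000 → up 169.5600 (V=89.3005), down 138.1600 (V=46.3480). Price 73.5318; hedge Δ=1.3679, bond B=-141.2306.
Each (Δ,B) replicates both successor values, so the strategy is self-financing and V0 is arbitrage-free.

(0,0): Delta=1.3679 Bond=-141.2306
(1,0): Delta=-4.5198 Bond=670.7980
(1,1): Delta=3.9511 Bond=-580.6495
V0=73.5318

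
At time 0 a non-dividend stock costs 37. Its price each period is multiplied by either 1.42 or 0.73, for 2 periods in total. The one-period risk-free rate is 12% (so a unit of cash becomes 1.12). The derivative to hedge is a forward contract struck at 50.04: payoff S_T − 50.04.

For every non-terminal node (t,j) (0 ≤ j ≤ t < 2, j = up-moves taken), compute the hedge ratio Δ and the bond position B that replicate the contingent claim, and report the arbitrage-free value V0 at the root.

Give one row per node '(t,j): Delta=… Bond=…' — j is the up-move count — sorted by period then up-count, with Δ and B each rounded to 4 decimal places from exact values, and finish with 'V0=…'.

(0,0): Delta=1.0000 Bond=-39.8916
(1,0): Delta=1.0000 Bond=-44.6786
(1,1): Delta=1.0000 Bond=-44.6786
V0=-2.8916

Since d<R<u, set p* = (R−d)/(u−d) = 0.5652; price each node as the discounted p*-expectation of its children.
Terminal payoffs: V(2,0)=-30.3227, V(2,1)=-11.6858, V(2,2)=24.5668
  t=1,j=0: stock 27.0100 → up 38.3542 (V=-11.6858), down 19.7173 (V=-30.3227). Price -17.6686; hedge Δ=1.0000, bond B=-44.6786.
  t=1,j=1: stock 52.5400 → up 74.6068 (V=24.5668), down 38.3542 (V=-11.6858). Price 7.8614; hedge Δ=1.0000, bond B=-44.6786.
  t=0,j=0: stock 37.0000 → up 52.5400 (V=7.8614), down 27.0100 (V=-17.6686). Price -2.8916; hedge Δ=1.0000, bond B=-39.8916.
Each (Δ,B) replicates both successor values, so the strategy is self-financing and V0 is arbitrage-free.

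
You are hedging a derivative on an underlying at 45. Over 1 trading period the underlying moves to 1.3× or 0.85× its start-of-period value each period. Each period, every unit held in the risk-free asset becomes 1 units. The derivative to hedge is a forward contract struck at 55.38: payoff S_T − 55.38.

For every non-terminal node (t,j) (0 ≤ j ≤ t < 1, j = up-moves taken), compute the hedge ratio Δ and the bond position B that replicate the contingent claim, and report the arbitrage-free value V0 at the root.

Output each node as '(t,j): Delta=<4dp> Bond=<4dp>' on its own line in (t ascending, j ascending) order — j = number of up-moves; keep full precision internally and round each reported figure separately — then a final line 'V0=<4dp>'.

Risk-neutral probability p* = (R−d)/(u−d) = (1−0.85)/(1.3−0.85) = 0.3333.
Terminal payoffs: V(1,0)=-17.1300, V(1,1)=3.1200
(0,0): S=45.0000. Δ = (V_up−V_dn)/(S_up−S_dn) = (3.1200−-17.1300)/(58.5000−38.2500) = 1.0000. V = [p*·3.1200 + (1−p*)·-17.1300]/1 = -10.3800. B = V − Δ·S = -55.3800.
Check: Δ(0,0)·S0 + B(0,0) = -10.3800 = V0.

(0,0): Delta=1.0000 Bond=-55.3800
V0=-10.3800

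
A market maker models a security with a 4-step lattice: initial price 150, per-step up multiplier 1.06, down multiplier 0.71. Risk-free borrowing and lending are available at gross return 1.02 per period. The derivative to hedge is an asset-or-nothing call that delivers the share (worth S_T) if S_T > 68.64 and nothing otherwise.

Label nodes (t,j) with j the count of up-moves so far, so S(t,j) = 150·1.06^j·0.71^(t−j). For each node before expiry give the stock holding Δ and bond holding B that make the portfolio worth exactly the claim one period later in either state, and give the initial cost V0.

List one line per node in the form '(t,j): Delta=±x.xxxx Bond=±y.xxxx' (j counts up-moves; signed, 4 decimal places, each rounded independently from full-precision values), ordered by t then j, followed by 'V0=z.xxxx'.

No-arbitrage ⇒ martingale measure with p* = (R−d)/(u−d) = 0.8857.
Terminal values V(4,·): V(4,0)=0.0000, V(4,1)=0.0000, V(4,2)=84.9610, V(4,3)=126.8432, V(4,4)=189.3715
  t=3,j=0: stock 53.6866 → up 56.9078 (V=0.0000), down 38.1175 (V=0.0000). Price 0.0000; hedge Δ=0.0000, bond B=0.0000.
  t=3,j=1: stock 80.1519 → up 84.9610 (V=84.9610), down 56.9078 (V=0.0000). Price 73.7757; hedge Δ=3.0286, bond B=-168.9701.
  t=3,j=2: stock 119.6634 → up 126.8432 (V=126.8432), down 84.9610 (V=84.9610). Price 119.6634; hedge Δ=1.0000, bond B=0.0000.
  t=3,j=3: stock 178.6524 → up 189.3715 (V=189.3715), down 126.8432 (V=126.8432). Price 178.6524; hedge Δ=1.0000, bond B=0.0000.
  t=2,j=0: stock 75.6150 → up 80.1519 (V=73.7757), down 53.6866 (V=0.0000). Price 64.0629; hedge Δ=2.7876, bond B=-146.7247.
  t=2,j=1: stock 112.8900 → up 119.6634 (V=119.6634), down 80.1519 (V=73.7757). Price 112.1756; hedge Δ=1.1614, bond B=-18.9322.
  t=2,j=2: stock 168.5400 → up 178.6524 (V=178.6524), down 119.6634 (V=119.6634). Price 168.5400; hedge Δ=1.0000, bond B=0.0000.
  t=1,j=0: stock 106.5000 → up 112.8900 (V=112.1756), down 75.6150 (V=64.0629). Price 104.5853; hedge Δ=1.2907, bond B=-32.8795.
  t=1,j=1: stock 159.0000 → up 168.5400 (V=168.5400), down 112.8900 (V=112.1756). Price 158.9200; hedge Δ=1.0128, bond B=-2.1213.
  t=0,j=0: stock 150.0000 → up 159.0000 (V=158.9200), down 106.5000 (V=104.5853). Price 149.7160; hedge Δ=1.0349, bond B=-5.5260.
Each (Δ,B) replicates both successor values, so the strategy is self-financing and V0 is arbitrage-free.

(0,0): Delta=1.0349 Bond=-5.5260
(1,0): Delta=1.2907 Bond=-32.8795
(1,1): Delta=1.0128 Bond=-2.1213
(2,0): Delta=2.7876 Bond=-146.7247
(2,1): Delta=1.1614 Bond=-18.9322
(2,2): Delta=1.0000 Bond=0.0000
(3,0): Delta=0.0000 Bond=0.0000
(3,1): Delta=3.0286 Bond=-168.9701
(3,2): Delta=1.0000 Bond=0.0000
(3,3): Delta=1.0000 Bond=0.0000
V0=149.7160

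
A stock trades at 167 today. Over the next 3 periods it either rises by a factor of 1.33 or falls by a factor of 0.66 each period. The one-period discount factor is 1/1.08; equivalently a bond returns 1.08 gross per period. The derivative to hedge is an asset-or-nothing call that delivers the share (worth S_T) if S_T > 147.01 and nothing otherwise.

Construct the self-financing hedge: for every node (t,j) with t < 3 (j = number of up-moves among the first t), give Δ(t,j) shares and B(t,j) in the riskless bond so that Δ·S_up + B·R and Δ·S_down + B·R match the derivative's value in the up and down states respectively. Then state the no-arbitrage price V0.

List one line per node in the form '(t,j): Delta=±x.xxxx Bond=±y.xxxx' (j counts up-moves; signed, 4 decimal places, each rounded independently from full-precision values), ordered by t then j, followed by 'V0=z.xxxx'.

Risk-neutral probability p* = (R−d)/(u−d) = (1.08−0.66)/(1.33−0.66) = 0.6269.
Terminal values V(3,·): V(3,0)=0.0000, V(3,1)=0.0000, V(3,2)=194.9682, V(3,3)=392.8904
Node (2,0) S=72.7452: V=(p*·0.0000+(1−p*)·0.0000)/1.08=0.0000; Δ=(0.0000−0.0000)/(96.7511−48.0118)=0.0000; B=V−Δ·S=0.0000
Node (2,1) S=146.5926: V=(p*·194.9682+(1−p*)·0.0000)/1.08=113.1656; Δ=(194.9682−0.0000)/(194.9682−96.7511)=1.9851; B=V−Δ·S=-177.8317
Node (2,2) S=295.4063: V=(p*·392.8904+(1−p*)·194.9682)/1.08=295.4063; Δ=(392.8904−194.9682)/(392.8904−194.9682)=1.0000; B=V−Δ·S=0.0000
Node (1,0) S=110.2200: V=(p*·113.1656+(1−p*)·0.0000)/1.08=65.6848; Δ=(113.1656−0.0000)/(146.5926−72.7452)=1.5324; B=V−Δ·S=-103.2190
Node (1,1) S=222.1100: V=(p*·295.4063+(1−p*)·113.1656)/1.08=210.5611; Δ=(295.4063−113.1656)/(295.4063−146.5926)=1.2246; B=V−Δ·S=-61.4399
Node (0,0) S=167.0000: V=(p*·210.5611+(1−p*)·65.6848)/1.08=144.9100; Δ=(210.5611−65.6848)/(222.1100−110.2200)=1.2948; B=V−Δ·S=-71.3233
The time-0 hedge costs 144.9100, which is the no-arbitrage price.

(0,0): Delta=1.2948 Bond=-71.3233
(1,0): Delta=1.5324 Bond=-103.2190
(1,1): Delta=1.2246 Bond=-61.4399
(2,0): Delta=0.0000 Bond=0.0000
(2,1): Delta=1.9851 Bond=-177.8317
(2,2): Delta=1.0000 Bond=0.0000
V0=144.9100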